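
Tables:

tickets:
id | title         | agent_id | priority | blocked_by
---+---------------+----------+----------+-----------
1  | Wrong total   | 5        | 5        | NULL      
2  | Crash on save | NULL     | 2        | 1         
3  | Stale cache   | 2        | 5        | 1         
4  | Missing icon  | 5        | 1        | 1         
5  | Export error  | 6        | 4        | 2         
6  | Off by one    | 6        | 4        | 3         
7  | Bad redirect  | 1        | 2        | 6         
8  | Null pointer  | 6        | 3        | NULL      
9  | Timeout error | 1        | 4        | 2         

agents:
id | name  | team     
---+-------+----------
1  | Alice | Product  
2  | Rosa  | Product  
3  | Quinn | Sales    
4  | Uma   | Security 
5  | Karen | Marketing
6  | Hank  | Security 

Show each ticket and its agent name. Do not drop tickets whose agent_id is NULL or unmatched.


LEFT JOIN keeps every row from tickets (the left table); where agent_id has no match in agents, the agent columns become NULL. Walk through each ticket:
  - ticket 1 (Wrong total): agent_id=5 -> matches Karen
  - ticket 2 (Crash on save): agent_id=NULL, no match -> kept with NULL
  - ticket 3 (Stale cache): agent_id=2 -> matches Rosa
  - ticket 4 (Missing icon): agent_id=5 -> matches Karen
  - ticket 5 (Export error): agent_id=6 -> matches Hank
  - ticket 6 (Off by one): agent_id=6 -> matches Hank
  - ticket 7 (Bad redirect): agent_id=1 -> matches Alice
  - ticket 8 (Null pointer): agent_id=6 -> matches Hank
  - ticket 9 (Timeout error): agent_id=1 -> matches Alice
All 9 rows appear; 1 has NULL agent.

SQL:
SELECT a.title, b.name AS agent
FROM tickets a
LEFT JOIN agents b ON a.agent_id = b.id

Result:
title         | agent
--------------+------
Wrong total   | Karen
Crash on save | NULL 
Stale cache   | Rosa 
Missing icon  | Karen
Export error  | Hank 
Off by one    | Hank 
Bad redirect  | Alice
Null pointer  | Hank 
Timeout error | Alice


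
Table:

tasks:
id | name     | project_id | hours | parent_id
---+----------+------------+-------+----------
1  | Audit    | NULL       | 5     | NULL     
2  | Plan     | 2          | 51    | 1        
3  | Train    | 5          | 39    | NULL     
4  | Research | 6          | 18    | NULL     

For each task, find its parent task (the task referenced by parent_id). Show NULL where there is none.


This is a self-join: tasks is joined to a second copy of itself, matching each row's parent_id to another row's id. Use LEFT JOIN so rows with parent_id=NULL are kept.
  - task 1 (Audit): parent_id=NULL -> NULL
  - task 2 (Plan): parent_id=1 -> Audit
  - task 3 (Train): parent_id=NULL -> NULL
  - task 4 (Research): parent_id=NULL -> NULL

SQL:
SELECT a.name AS item, b.name AS parent
FROM tasks a
LEFT JOIN tasks b ON a.parent_id = b.id

Result:
item     | parent
---------+-------
Audit    | NULL  
Plan     | Audit 
Train    | NULL  
Research | NULL  


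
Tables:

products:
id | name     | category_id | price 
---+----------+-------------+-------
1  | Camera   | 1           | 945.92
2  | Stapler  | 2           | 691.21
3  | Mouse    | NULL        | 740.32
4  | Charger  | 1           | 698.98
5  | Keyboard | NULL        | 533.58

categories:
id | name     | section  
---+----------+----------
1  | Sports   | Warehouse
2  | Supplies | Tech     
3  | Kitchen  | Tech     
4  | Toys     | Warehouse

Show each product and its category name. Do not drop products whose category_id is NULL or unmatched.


LEFT JOIN keeps every row from products (the left table); where category_id has no match in categories, the category columns become NULL. Walk through each product:
  - product 1 (Camera): category_id=1 -> matches Sports
  - product 2 (Stapler): category_id=2 -> matches Supplies
  - product 3 (Mouse): category_id=NULL, no match -> kept with NULL
  - product 4 (Charger): category_id=1 -> matches Sports
  - product 5 (Keyboard): category_id=NULL, no match -> kept with NULL
All 5 rows appear; 2 have NULL category.

SQL:
SELECT a.name, b.name AS category
FROM products a
LEFT JOIN categories b ON a.category_id = b.id

Result:
name     | category
---------+---------
Camera   | Sports  
Stapler  | Supplies
Mouse    | NULL    
Charger  | Sports  
Keyboard | NULL    


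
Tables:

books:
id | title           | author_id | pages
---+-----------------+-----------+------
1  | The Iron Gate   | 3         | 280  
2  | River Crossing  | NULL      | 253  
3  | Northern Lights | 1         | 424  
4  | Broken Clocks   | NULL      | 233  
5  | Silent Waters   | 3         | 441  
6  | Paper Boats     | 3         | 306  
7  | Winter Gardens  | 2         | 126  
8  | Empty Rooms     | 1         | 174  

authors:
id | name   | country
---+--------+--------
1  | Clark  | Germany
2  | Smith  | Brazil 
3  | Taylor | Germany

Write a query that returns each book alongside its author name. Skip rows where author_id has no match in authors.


INNER JOIN keeps only books rows whose author_id matches an id in authors. Walk through each book:
  - book 1 (The Iron Gate): author_id=3 -> matches Taylor
  - book 2 (River Crossing): author_id=NULL, no match -> dropped
  - book 3 (Northern Lights): author_id=1 -> matches Clark
  - book 4 (Broken Clocks): author_id=NULL, no match -> dropped
  - book 5 (Silent Waters): author_id=3 -> matches Taylor
  - book 6 (Paper Boats): author_id=3 -> matches Taylor
  - book 7 (Winter Gardens): author_id=2 -> matches Smith
  - book 8 (Empty Rooms): author_id=1 -> matches Clark
So 2 of 8 rows are dropped.

SQL:
SELECT a.title, b.name AS author
FROM books a
INNER JOIN authors b ON a.author_id = b.id

Result:
title           | author
----------------+-------
The Iron Gate   | Taylor
Northern Lights | Clark 
Silent Waters   | Taylor
Paper Boats     | Taylor
Winter Gardens  | Smith 
Empty Rooms     | Clark 


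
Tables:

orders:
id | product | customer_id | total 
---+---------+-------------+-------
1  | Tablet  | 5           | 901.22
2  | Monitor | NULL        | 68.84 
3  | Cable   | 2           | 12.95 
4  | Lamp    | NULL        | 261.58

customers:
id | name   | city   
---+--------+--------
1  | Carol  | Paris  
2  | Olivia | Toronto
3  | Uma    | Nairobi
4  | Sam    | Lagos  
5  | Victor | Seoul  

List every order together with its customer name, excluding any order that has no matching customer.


INNER JOIN keeps only orders rows whose customer_id matches an id in customers. Walk through each order:
  - order 1 (Tablet): customer_id=5 -> matches Victor
  - order 2 (Monitor): customer_id=NULL, no match -> dropped
  - order 3 (Cable): customer_id=2 -> matches Olivia
  - order 4 (Lamp): customer_id=NULL, no match -> dropped
So 2 of 4 rows are dropped.

SQL:
SELECT a.product, b.name AS customer
FROM orders a
INNER JOIN customers b ON a.customer_id = b.id

Result:
product | customer
--------+---------
Tablet  | Victor  
Cable   | Olivia  


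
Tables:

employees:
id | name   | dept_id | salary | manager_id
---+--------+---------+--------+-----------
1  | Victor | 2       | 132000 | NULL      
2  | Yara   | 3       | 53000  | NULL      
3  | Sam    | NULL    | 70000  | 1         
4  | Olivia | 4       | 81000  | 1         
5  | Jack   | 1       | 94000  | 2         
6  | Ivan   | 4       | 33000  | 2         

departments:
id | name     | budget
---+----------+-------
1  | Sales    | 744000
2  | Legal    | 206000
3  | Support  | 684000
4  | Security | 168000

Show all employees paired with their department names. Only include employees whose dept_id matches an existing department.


INNER JOIN keeps only employees rows whose dept_id matches an id in departments. Walk through each employee:
  - employee 1 (Victor): dept_id=2 -> matches Legal
  - employee 2 (Yara): dept_id=3 -> matches Support
  - employee 3 (Sam): dept_id=NULL, no match -> dropped
  - employee 4 (Olivia): dept_id=4 -> matches Security
  - employee 5 (Jack): dept_id=1 -> matches Sales
  - employee 6 (Ivan): dept_id=4 -> matches Security
So 1 of 6 rows is dropped.

SQL:
SELECT a.name, b.name AS department
FROM employees a
INNER JOIN departments b ON a.dept_id = b.id

Result:
name   | department
-------+-----------
Victor | Legal     
Yara   | Support   
Olivia | Security  
Jack   | Sales     
Ivan   | Security  


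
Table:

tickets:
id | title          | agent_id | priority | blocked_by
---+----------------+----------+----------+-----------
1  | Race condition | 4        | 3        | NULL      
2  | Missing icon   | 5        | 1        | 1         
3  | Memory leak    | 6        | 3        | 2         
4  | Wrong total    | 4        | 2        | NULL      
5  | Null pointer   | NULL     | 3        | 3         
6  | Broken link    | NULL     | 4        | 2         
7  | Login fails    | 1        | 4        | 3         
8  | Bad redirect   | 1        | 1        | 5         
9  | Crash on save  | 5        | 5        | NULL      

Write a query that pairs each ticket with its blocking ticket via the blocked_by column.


This is a self-join: tickets is joined to a second copy of itself, matching each row's blocked_by to another row's id. Use LEFT JOIN so rows with blocked_by=NULL are kept.
  - ticket 1 (Race condition): blocked_by=NULL -> NULL
  - ticket 2 (Missing icon): blocked_by=1 -> Race condition
  - ticket 3 (Memory leak): blocked_by=2 -> Missing icon
  - ticket 4 (Wrong total): blocked_by=NULL -> NULL
  - ticket 5 (Null pointer): blocked_by=3 -> Memory leak
  - ticket 6 (Broken link): blocked_by=2 -> Missing icon
  - ticket 7 (Login fails): blocked_by=3 -> Memory leak
  - ticket 8 (Bad redirect): blocked_by=5 -> Null pointer
  - ticket 9 (Crash on save): blocked_by=NULL -> NULL

SQL:
SELECT a.title AS item, b.title AS blocked_by
FROM tickets a
LEFT JOIN tickets b ON a.blocked_by = b.id

Result:
item           | blocked_by    
---------------+---------------
Race condition | NULL          
Missing icon   | Race condition
Memory leak    | Missing icon  
Wrong total    | NULL          
Null pointer   | Memory leak   
Broken link    | Missing icon  
Login fails    | Memory leak   
Bad redirect   | Null pointer  
Crash on save  | NULL          


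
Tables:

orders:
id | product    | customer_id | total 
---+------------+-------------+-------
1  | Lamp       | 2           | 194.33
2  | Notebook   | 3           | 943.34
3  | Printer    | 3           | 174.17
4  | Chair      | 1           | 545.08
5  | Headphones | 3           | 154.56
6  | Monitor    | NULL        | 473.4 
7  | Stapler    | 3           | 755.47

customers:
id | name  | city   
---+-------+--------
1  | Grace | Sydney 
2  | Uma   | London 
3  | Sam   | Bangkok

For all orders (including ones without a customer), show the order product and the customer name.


LEFT JOIN keeps every row from orders (the left table); where customer_id has no match in customers, the customer columns become NULL. Walk through each order:
  - order 1 (Lamp): customer_id=2 -> matches Uma
  - order 2 (Notebook): customer_id=3 -> matches Sam
  - order 3 (Printer): customer_id=3 -> matches Sam
  - order 4 (Chair): customer_id=1 -> matches Grace
  - order 5 (Headphones): customer_id=3 -> matches Sam
  - order 6 (Monitor): customer_id=NULL, no match -> kept with NULL
  - order 7 (Stapler): customer_id=3 -> matches Sam
All 7 rows appear; 1 has NULL customer.

SQL:
SELECT a.product, b.name AS customer
FROM orders a
LEFT JOIN customers b ON a.customer_id = b.id

Result:
product    | customer
-----------+---------
Lamp       | Uma     
Notebook   | Sam     
Printer    | Sam     
Chair      | Grace   
Headphones | Sam     
Monitor    | NULL    
Stapler    | Sam     


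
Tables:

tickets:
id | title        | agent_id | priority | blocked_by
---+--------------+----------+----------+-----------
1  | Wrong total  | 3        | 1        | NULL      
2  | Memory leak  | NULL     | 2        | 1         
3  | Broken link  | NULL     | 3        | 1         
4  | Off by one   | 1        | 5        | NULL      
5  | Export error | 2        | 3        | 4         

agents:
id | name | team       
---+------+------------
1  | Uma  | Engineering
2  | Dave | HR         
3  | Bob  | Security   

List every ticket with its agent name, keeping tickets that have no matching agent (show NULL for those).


LEFT JOIN keeps every row from tickets (the left table); where agent_id has no match in agents, the agent columns become NULL. Walk through each ticket:
  - ticket 1 (Wrong total): agent_id=3 -> matches Bob
  - ticket 2 (Memory leak): agent_id=NULL, no match -> kept with NULL
  - ticket 3 (Broken link): agent_id=NULL, no match -> kept with NULL
  - ticket 4 (Off by one): agent_id=1 -> matches Uma
  - ticket 5 (Export error): agent_id=2 -> matches Dave
All 5 rows appear; 2 have NULL agent.

SQL:
SELECT a.title, b.name AS agent
FROM tickets a
LEFT JOIN agents b ON a.agent_id = b.id

Result:
title        | agent
-------------+------
Wrong total  | Bob  
Memory leak  | NULL 
Broken link  | NULL 
Off by one   | Uma  
Export error | Dave 


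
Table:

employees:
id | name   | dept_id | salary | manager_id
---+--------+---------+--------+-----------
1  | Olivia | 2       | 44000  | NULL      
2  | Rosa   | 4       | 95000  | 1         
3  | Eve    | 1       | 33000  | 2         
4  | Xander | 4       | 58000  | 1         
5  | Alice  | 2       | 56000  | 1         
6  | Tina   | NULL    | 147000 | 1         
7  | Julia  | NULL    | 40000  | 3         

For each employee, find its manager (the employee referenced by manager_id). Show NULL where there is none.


This is a self-join: employees is joined to a second copy of itself, matching each row's manager_id to another row's id. Use LEFT JOIN so rows with manager_id=NULL are kept.
  - employee 1 (Olivia): manager_id=NULL -> NULL
  - employee 2 (Rosa): manager_id=1 -> Olivia
  - employee 3 (Eve): manager_id=2 -> Rosa
  - employee 4 (Xander): manager_id=1 -> Olivia
  - employee 5 (Alice): manager_id=1 -> Olivia
  - employee 6 (Tina): manager_id=1 -> Olivia
  - employee 7 (Julia): manager_id=3 -> Eve

SQL:
SELECT a.name AS item, b.name AS manager
FROM employees a
LEFT JOIN employees b ON a.manager_id = b.id

Result:
item   | manager
-------+--------
Olivia | NULL   
Rosa   | Olivia 
Eve    | Rosa   
Xander | Olivia 
Alice  | Olivia 
Tina   | Olivia 
Julia  | Eve    


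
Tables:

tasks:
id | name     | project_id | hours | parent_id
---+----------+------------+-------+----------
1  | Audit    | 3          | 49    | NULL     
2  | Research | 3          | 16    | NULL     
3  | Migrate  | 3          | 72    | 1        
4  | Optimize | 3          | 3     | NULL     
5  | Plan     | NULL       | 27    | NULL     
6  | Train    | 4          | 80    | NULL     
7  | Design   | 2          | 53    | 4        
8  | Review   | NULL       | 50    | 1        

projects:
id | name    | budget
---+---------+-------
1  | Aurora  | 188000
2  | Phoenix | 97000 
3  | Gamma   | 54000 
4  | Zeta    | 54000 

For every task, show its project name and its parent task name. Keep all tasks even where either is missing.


Two LEFT JOINs from the same base table tasks: one to projects via project_id, one to tasks itself via parent_id. Both are LEFT so every task is preserved.
Match against projects:
  - task 1 (Audit): project_id=3 -> matches Gamma
  - task 2 (Research): project_id=3 -> matches Gamma
  - task 3 (Migrate): project_id=3 -> matches Gamma
  - task 4 (Optimize): project_id=3 -> matches Gamma
  - task 5 (Plan): project_id=NULL, no match -> kept with NULL
  - task 6 (Train): project_id=4 -> matches Zeta
  - task 7 (Design): project_id=2 -> matches Phoenix
  - task 8 (Review): project_id=NULL, no match -> kept with NULL
Match against tasks (self):
  - task 1 (Audit): parent_id=NULL -> NULL
  - task 2 (Research): parent_id=NULL -> NULL
  - task 3 (Migrate): parent_id=1 -> Audit
  - task 4 (Optimize): parent_id=NULL -> NULL
  - task 5 (Plan): parent_id=NULL -> NULL
  - task 6 (Train): parent_id=NULL -> NULL
  - task 7 (Design): parent_id=4 -> Optimize
  - task 8 (Review): parent_id=1 -> Audit

SQL:
SELECT a.name, b.name AS project, c.name AS parent
FROM tasks a
LEFT JOIN projects b ON a.project_id = b.id
LEFT JOIN tasks c ON a.parent_id = c.id

Result:
name     | project | parent  
---------+---------+---------
Audit    | Gamma   | NULL    
Research | Gamma   | NULL    
Migrate  | Gamma   | Audit   
Optimize | Gamma   | NULL    
Plan     | NULL    | NULL    
Train    | Zeta    | NULL    
Design   | Phoenix | Optimize
Review   | NULL    | Audit   


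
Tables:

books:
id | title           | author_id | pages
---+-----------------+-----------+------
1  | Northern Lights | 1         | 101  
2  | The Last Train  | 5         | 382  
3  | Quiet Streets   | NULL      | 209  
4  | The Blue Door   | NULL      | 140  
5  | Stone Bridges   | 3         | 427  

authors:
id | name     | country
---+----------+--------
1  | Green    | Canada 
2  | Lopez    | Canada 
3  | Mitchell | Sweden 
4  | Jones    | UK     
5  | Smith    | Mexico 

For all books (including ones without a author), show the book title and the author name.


LEFT JOIN keeps every row from books (the left table); where author_id has no match in authors, the author columns become NULL. Walk through each book:
  - book 1 (Northern Lights): author_id=1 -> matches Green
  - book 2 (The Last Train): author_id=5 -> matches Smith
  - book 3 (Quiet Streets): author_id=NULL, no match -> kept with NULL
  - book 4 (The Blue Door): author_id=NULL, no match -> kept with NULL
  - book 5 (Stone Bridges): author_id=3 -> matches Mitchell
All 5 rows appear; 2 have NULL author.

SQL:
SELECT a.title, b.name AS author
FROM books a
LEFT JOIN authors b ON a.author_id = b.id

Result:
title           | author  
----------------+---------
Northern Lights | Green   
The Last Train  | Smith   
Quiet Streets   | NULL    
The Blue Door   | NULL    
Stone Bridges   | Mitchell


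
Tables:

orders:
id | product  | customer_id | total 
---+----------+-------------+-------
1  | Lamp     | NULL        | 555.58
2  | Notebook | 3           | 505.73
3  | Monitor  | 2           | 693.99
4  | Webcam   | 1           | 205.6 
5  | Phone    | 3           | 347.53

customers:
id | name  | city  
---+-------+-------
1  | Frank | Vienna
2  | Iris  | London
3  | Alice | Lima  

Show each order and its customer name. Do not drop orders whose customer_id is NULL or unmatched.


LEFT JOIN keeps every row from orders (the left table); where customer_id has no match in customers, the customer columns become NULL. Walk through each order:
  - order 1 (Lamp): customer_id=NULL, no match -> kept with NULL
  - order 2 (Notebook): customer_id=3 -> matches Alice
  - order 3 (Monitor): customer_id=2 -> matches Iris
  - order 4 (Webcam): customer_id=1 -> matches Frank
  - order 5 (Phone): customer_id=3 -> matches Alice
All 5 rows appear; 1 has NULL customer.

SQL:
SELECT a.product, b.name AS customer
FROM orders a
LEFT JOIN customers b ON a.customer_id = b.id

Result:
product  | customer
---------+---------
Lamp     | NULL    
Notebook | Alice   
Monitor  | Iris    
Webcam   | Frank   
Phone    | Alice   


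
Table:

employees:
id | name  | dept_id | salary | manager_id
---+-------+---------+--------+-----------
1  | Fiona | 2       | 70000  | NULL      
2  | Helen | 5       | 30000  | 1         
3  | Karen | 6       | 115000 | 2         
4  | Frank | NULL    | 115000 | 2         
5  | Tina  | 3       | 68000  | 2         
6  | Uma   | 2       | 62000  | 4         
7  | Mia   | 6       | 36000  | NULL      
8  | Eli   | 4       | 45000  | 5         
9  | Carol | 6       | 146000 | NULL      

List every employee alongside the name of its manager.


This is a self-join: employees is joined to a second copy of itself, matching each row's manager_id to another row's id. Use LEFT JOIN so rows with manager_id=NULL are kept.
  - employee 1 (Fiona): manager_id=NULL -> NULL
  - employee 2 (Helen): manager_id=1 -> Fiona
  - employee 3 (Karen): manager_id=2 -> Helen
  - employee 4 (Frank): manager_id=2 -> Helen
  - employee 5 (Tina): manager_id=2 -> Helen
  - employee 6 (Uma): manager_id=4 -> Frank
  - employee 7 (Mia): manager_id=NULL -> NULL
  - employee 8 (Eli): manager_id=5 -> Tina
  - employee 9 (Carol): manager_id=NULL -> NULL

SQL:
SELECT a.name AS item, b.name AS manager
FROM employees a
LEFT JOIN employees b ON a.manager_id = b.id

Result:
item  | manager
------+--------
Fiona | NULL   
Helen | Fiona  
Karen | Helen  
Frank | Helen  
Tina  | Helen  
Uma   | Frank  
Mia   | NULL   
Eli   | Tina   
Carol | NULL   


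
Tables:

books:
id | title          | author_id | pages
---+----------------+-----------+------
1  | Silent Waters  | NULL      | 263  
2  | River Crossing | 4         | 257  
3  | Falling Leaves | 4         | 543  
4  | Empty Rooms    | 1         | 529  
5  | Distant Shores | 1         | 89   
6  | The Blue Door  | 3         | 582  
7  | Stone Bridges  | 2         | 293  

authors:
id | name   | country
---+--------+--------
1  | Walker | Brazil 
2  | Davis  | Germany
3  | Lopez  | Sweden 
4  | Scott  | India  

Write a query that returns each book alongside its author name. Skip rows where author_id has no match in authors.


INNER JOIN keeps only books rows whose author_id matches an id in authors. Walk through each book:
  - book 1 (Silent Waters): author_id=NULL, no match -> dropped
  - book 2 (River Crossing): author_id=4 -> matches Scott
  - book 3 (Falling Leaves): author_id=4 -> matches Scott
  - book 4 (Empty Rooms): author_id=1 -> matches Walker
  - book 5 (Distant Shores): author_id=1 -> matches Walker
  - book 6 (The Blue Door): author_id=3 -> matches Lopez
  - book 7 (Stone Bridges): author_id=2 -> matches Davis
So 1 of 7 rows is dropped.

SQL:
SELECT a.title, b.name AS author
FROM books a
INNER JOIN authors b ON a.author_id = b.id

Result:
title          | author
---------------+-------
River Crossing | Scott 
Falling Leaves | Scott 
Empty Rooms    | Walker
Distant Shores | Walker
The Blue Door  | Lopez 
Stone Bridges  | Davis 


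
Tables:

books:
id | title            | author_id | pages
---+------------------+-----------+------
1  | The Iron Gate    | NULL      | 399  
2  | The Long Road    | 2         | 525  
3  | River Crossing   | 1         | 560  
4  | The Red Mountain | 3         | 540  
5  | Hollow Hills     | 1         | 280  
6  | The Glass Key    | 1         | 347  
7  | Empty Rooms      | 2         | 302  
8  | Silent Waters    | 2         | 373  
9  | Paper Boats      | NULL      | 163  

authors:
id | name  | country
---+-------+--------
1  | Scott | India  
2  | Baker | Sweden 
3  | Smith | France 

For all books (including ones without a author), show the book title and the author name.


LEFT JOIN keeps every row from books (the left table); where author_id has no match in authors, the author columns become NULL. Walk through each book:
  - book 1 (The Iron Gate): author_id=NULL, no match -> kept with NULL
  - book 2 (The Long Road): author_id=2 -> matches Baker
  - book 3 (River Crossing): author_id=1 -> matches Scott
  - book 4 (The Red Mountain): author_id=3 -> matches Smith
  - book 5 (Hollow Hills): author_id=1 -> matches Scott
  - book 6 (The Glass Key): author_id=1 -> matches Scott
  - book 7 (Empty Rooms): author_id=2 -> matches Baker
  - book 8 (Silent Waters): author_id=2 -> matches Baker
  - book 9 (Paper Boats): author_id=NULL, no match -> kept with NULL
All 9 rows appear; 2 have NULL author.

SQL:
SELECT a.title, b.name AS author
FROM books a
LEFT JOIN authors b ON a.author_id = b.id

Result:
title            | author
-----------------+-------
The Iron Gate    | NULL  
The Long Road    | Baker 
River Crossing   | Scott 
The Red Mountain | Smith 
Hollow Hills     | Scott 
The Glass Key    | Scott 
Empty Rooms      | Baker 
Silent Waters    | Baker 
Paper Boats      | NULL  


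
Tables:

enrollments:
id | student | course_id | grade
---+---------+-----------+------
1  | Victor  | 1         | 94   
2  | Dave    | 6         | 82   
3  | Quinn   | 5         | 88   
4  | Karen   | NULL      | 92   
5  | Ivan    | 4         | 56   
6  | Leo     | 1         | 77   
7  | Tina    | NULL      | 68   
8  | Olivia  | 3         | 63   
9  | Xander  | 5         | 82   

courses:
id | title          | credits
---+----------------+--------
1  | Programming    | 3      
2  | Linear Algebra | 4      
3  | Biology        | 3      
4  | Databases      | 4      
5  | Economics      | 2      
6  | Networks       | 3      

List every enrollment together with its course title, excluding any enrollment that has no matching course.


INNER JOIN keeps only enrollments rows whose course_id matches an id in courses. Walk through each enrollment:
  - enrollment 1 (Victor): course_id=1 -> matches Programming
  - enrollment 2 (Dave): course_id=6 -> matches Networks
  - enrollment 3 (Quinn): course_id=5 -> matches Economics
  - enrollment 4 (Karen): course_id=NULL, no match -> dropped
  - enrollment 5 (Ivan): course_id=4 -> matches Databases
  - enrollment 6 (Leo): course_id=1 -> matches Programming
  - enrollment 7 (Tina): course_id=NULL, no match -> dropped
  - enrollment 8 (Olivia): course_id=3 -> matches Biology
  - enrollment 9 (Xander): course_id=5 -> matches Economics
So 2 of 9 rows are dropped.

SQL:
SELECT a.student, b.title AS course
FROM enrollments a
INNER JOIN courses b ON a.course_id = b.id

Result:
student | course     
--------+------------
Victor  | Programming
Dave    | Networks   
Quinn   | Economics  
Ivan    | Databases  
Leo     | Programming
Olivia  | Biology    
Xander  | Economics  


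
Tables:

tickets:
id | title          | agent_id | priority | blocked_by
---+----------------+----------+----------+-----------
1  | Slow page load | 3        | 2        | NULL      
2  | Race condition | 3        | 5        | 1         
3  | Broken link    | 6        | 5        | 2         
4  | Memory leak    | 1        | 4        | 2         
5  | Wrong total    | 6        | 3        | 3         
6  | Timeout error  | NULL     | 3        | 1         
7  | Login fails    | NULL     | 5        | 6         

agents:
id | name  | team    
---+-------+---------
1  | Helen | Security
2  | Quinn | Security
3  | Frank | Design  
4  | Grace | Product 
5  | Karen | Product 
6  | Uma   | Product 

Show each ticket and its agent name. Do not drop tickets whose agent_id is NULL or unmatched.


LEFT JOIN keeps every row from tickets (the left table); where agent_id has no match in agents, the agent columns become NULL. Walk through each ticket:
  - ticket 1 (Slow page load): agent_id=3 -> matches Frank
  - ticket 2 (Race condition): agent_id=3 -> matches Frank
  - ticket 3 (Broken link): agent_id=6 -> matches Uma
  - ticket 4 (Memory leak): agent_id=1 -> matches Helen
  - ticket 5 (Wrong total): agent_id=6 -> matches Uma
  - ticket 6 (Timeout error): agent_id=NULL, no match -> kept with NULL
  - ticket 7 (Login fails): agent_id=NULL, no match -> kept with NULL
All 7 rows appear; 2 have NULL agent.

SQL:
SELECT a.title, b.name AS agent
FROM tickets a
LEFT JOIN agents b ON a.agent_id = b.id

Result:
title          | agent
---------------+------
Slow page load | Frank
Race condition | Frank
Broken link    | Uma  
Memory leak    | Helen
Wrong total    | Uma  
Timeout error  | NULL 
Login fails    | NULL 


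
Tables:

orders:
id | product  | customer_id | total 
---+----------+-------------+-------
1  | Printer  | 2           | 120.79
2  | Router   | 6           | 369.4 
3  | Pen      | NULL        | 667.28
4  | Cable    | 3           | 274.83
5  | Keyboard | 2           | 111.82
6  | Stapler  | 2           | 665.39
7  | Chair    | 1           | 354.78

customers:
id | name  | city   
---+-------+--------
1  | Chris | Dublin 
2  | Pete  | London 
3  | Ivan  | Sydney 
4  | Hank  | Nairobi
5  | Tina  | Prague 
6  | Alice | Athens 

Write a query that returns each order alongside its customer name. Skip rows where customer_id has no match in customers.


INNER JOIN keeps only orders rows whose customer_id matches an id in customers. Walk through each order:
  - order 1 (Printer): customer_id=2 -> matches Pete
  - order 2 (Router): customer_id=6 -> matches Alice
  - order 3 (Pen): customer_id=NULL, no match -> dropped
  - order 4 (Cable): customer_id=3 -> matches Ivan
  - order 5 (Keyboard): customer_id=2 -> matches Pete
  - order 6 (Stapler): customer_id=2 -> matches Pete
  - order 7 (Chair): customer_id=1 -> matches Chris
So 1 of 7 rows is dropped.

SQL:
SELECT a.product, b.name AS customer
FROM orders a
INNER JOIN customers b ON a.customer_id = b.id

Result:
product  | customer
---------+---------
Printer  | Pete    
Router   | Alice   
Cable    | Ivan    
Keyboard | Pete    
Stapler  | Pete    
Chair    | Chris   


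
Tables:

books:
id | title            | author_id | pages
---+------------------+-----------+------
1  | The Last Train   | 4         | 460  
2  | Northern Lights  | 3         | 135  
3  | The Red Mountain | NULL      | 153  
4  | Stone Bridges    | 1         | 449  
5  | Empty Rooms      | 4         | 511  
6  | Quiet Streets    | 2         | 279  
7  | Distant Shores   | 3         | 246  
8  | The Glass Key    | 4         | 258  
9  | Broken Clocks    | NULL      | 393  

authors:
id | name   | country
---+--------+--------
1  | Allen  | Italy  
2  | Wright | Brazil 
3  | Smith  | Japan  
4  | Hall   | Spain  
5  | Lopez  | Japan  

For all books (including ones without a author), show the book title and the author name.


LEFT JOIN keeps every row from books (the left table); where author_id has no match in authors, the author columns become NULL. Walk through each book:
  - book 1 (The Last Train): author_id=4 -> matches Hall
  - book 2 (Northern Lights): author_id=3 -> matches Smith
  - book 3 (The Red Mountain): author_id=NULL, no match -> kept with NULL
  - book 4 (Stone Bridges): author_id=1 -> matches Allen
  - book 5 (Empty Rooms): author_id=4 -> matches Hall
  - book 6 (Quiet Streets): author_id=2 -> matches Wright
  - book 7 (Distant Shores): author_id=3 -> matches Smith
  - book 8 (The Glass Key): author_id=4 -> matches Hall
  - book 9 (Broken Clocks): author_id=NULL, no match -> kept with NULL
All 9 rows appear; 2 have NULL author.

SQL:
SELECT a.title, b.name AS author
FROM books a
LEFT JOIN authors b ON a.author_id = b.id

Result:
title            | author
-----------------+-------
The Last Train   | Hall  
Northern Lights  | Smith 
The Red Mountain | NULL  
Stone Bridges    | Allen 
Empty Rooms      | Hall  
Quiet Streets    | Wright
Distant Shores   | Smith 
The Glass Key    | Hall  
Broken Clocks    | NULL  


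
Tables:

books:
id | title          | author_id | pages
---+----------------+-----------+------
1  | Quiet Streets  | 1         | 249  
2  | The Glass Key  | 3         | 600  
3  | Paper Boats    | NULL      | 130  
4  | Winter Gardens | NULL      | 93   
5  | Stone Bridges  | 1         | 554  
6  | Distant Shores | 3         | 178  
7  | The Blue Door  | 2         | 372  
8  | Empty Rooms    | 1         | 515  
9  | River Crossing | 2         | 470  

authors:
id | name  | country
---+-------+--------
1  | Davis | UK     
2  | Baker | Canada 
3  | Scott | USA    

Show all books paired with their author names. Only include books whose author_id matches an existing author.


INNER JOIN keeps only books rows whose author_id matches an id in authors. Walk through each book:
  - book 1 (Quiet Streets): author_id=1 -> matches Davis
  - book 2 (The Glass Key): author_id=3 -> matches Scott
  - book 3 (Paper Boats): author_id=NULL, no match -> dropped
  - book 4 (Winter Gardens): author_id=NULL, no match -> dropped
  - book 5 (Stone Bridges): author_id=1 -> matches Davis
  - book 6 (Distant Shores): author_id=3 -> matches Scott
  - book 7 (The Blue Door): author_id=2 -> matches Baker
  - book 8 (Empty Rooms): author_id=1 -> matches Davis
  - book 9 (River Crossing): author_id=2 -> matches Baker
So 2 of 9 rows are dropped.

SQL:
SELECT a.title, b.name AS author
FROM books a
INNER JOIN authors b ON a.author_id = b.id

Result:
title          | author
---------------+-------
Quiet Streets  | Davis 
The Glass Key  | Scott 
Stone Bridges  | Davis 
Distant Shores | Scott 
The Blue Door  | Baker 
Empty Rooms    | Davis 
River Crossing | Baker 


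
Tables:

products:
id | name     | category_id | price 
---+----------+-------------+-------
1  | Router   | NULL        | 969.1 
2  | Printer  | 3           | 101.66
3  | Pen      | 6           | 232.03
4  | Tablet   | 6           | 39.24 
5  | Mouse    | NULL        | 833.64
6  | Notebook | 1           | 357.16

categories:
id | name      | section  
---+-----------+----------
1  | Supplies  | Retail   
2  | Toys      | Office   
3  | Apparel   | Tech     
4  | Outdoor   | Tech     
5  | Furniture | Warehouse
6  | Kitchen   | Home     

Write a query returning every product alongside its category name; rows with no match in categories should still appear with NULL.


LEFT JOIN keeps every row from products (the left table); where category_id has no match in categories, the category columns become NULL. Walk through each product:
  - product 1 (Router): category_id=NULL, no match -> kept with NULL
  - product 2 (Printer): category_id=3 -> matches Apparel
  - product 3 (Pen): category_id=6 -> matches Kitchen
  - product 4 (Tablet): category_id=6 -> matches Kitchen
  - product 5 (Mouse): category_id=NULL, no match -> kept with NULL
  - product 6 (Notebook): category_id=1 -> matches Supplies
All 6 rows appear; 2 have NULL category.

SQL:
SELECT a.name, b.name AS category
FROM products a
LEFT JOIN categories b ON a.category_id = b.id

Result:
name     | category
---------+---------
Router   | NULL    
Printer  | Apparel 
Pen      | Kitchen 
Tablet   | Kitchen 
Mouse    | NULL    
Notebook | Supplies


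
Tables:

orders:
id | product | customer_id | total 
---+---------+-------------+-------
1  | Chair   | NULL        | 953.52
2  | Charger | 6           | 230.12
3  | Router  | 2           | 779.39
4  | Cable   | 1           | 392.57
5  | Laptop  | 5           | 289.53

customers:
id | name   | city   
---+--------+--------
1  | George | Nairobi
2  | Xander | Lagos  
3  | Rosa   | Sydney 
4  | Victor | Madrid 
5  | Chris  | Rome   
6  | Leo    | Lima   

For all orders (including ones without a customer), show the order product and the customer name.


LEFT JOIN keeps every row from orders (the left table); where customer_id has no match in customers, the customer columns become NULL. Walk through each order:
  - order 1 (Chair): customer_id=NULL, no match -> kept with NULL
  - order 2 (Charger): customer_id=6 -> matches Leo
  - order 3 (Router): customer_id=2 -> matches Xander
  - order 4 (Cable): customer_id=1 -> matches George
  - order 5 (Laptop): customer_id=5 -> matches Chris
All 5 rows appear; 1 has NULL customer.

SQL:
SELECT a.product, b.name AS customer
FROM orders a
LEFT JOIN customers b ON a.customer_id = b.id

Result:
product | customer
--------+---------
Chair   | NULL    
Charger | Leo     
Router  | Xander  
Cable   | George  
Laptop  | Chris   


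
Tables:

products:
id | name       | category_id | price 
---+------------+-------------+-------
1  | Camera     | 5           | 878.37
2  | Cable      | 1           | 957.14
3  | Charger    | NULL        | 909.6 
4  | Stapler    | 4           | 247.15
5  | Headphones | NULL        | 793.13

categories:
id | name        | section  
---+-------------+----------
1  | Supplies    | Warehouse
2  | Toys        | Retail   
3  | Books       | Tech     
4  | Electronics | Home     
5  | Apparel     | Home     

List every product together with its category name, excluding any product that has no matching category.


INNER JOIN keeps only products rows whose category_id matches an id in categories. Walk through each product:
  - product 1 (Camera): category_id=5 -> matches Apparel
  - product 2 (Cable): category_id=1 -> matches Supplies
  - product 3 (Charger): category_id=NULL, no match -> dropped
  - product 4 (Stapler): category_id=4 -> matches Electronics
  - product 5 (Headphones): category_id=NULL, no match -> dropped
So 2 of 5 rows are dropped.

SQL:
SELECT a.name, b.name AS category
FROM products a
INNER JOIN categories b ON a.category_id = b.id

Result:
name    | category   
--------+------------
Camera  | Apparel    
Cable   | Supplies   
Stapler | Electronics


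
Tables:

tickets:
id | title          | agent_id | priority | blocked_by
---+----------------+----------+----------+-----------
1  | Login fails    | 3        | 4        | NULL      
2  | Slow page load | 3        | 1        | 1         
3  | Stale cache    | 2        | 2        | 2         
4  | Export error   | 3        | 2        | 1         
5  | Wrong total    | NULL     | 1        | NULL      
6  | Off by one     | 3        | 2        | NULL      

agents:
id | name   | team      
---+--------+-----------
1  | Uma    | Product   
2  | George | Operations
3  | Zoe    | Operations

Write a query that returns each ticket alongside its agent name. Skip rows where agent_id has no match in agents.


INNER JOIN keeps only tickets rows whose agent_id matches an id in agents. Walk through each ticket:
  - ticket 1 (Login fails): agent_id=3 -> matches Zoe
  - ticket 2 (Slow page load): agent_id=3 -> matches Zoe
  - ticket 3 (Stale cache): agent_id=2 -> matches George
  - ticket 4 (Export error): agent_id=3 -> matches Zoe
  - ticket 5 (Wrong total): agent_id=NULL, no match -> dropped
  - ticket 6 (Off by one): agent_id=3 -> matches Zoe
So 1 of 6 rows is dropped.

SQL:
SELECT a.title, b.name AS agent
FROM tickets a
INNER JOIN agents b ON a.agent_id = b.id

Result:
title          | agent 
---------------+-------
Login fails    | Zoe   
Slow page load | Zoe   
Stale cache    | George
Export error   | Zoe   
Off by one     | Zoe   


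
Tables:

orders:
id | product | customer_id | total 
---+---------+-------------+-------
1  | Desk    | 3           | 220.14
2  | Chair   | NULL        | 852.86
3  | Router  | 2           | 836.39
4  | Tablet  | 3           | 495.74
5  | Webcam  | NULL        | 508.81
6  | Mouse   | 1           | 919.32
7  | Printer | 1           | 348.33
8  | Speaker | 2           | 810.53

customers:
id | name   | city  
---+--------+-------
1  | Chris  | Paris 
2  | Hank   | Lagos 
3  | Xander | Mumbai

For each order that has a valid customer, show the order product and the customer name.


INNER JOIN keeps only orders rows whose customer_id matches an id in customers. Walk through each order:
  - order 1 (Desk): customer_id=3 -> matches Xander
  - order 2 (Chair): customer_id=NULL, no match -> dropped
  - order 3 (Router): customer_id=2 -> matches Hank
  - order 4 (Tablet): customer_id=3 -> matches Xander
  - order 5 (Webcam): customer_id=NULL, no match -> dropped
  - order 6 (Mouse): customer_id=1 -> matches Chris
  - order 7 (Printer): customer_id=1 -> matches Chris
  - order 8 (Speaker): customer_id=2 -> matches Hank
So 2 of 8 rows are dropped.

SQL:
SELECT a.product, b.name AS customer
FROM orders a
INNER JOIN customers b ON a.customer_id = b.id

Result:
product | customer
--------+---------
Desk    | Xander  
Router  | Hank    
Tablet  | Xander  
Mouse   | Chris   
Printer | Chris   
Speaker | Hank    


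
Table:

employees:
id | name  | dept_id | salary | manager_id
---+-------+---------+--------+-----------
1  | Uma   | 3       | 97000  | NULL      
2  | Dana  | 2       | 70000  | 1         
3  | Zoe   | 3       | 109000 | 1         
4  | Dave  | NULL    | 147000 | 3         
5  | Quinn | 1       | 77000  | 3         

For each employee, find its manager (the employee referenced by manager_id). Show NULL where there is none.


This is a self-join: employees is joined to a second copy of itself, matching each row's manager_id to another row's id. Use LEFT JOIN so rows with manager_id=NULL are kept.
  - employee 1 (Uma): manager_id=NULL -> NULL
  - employee 2 (Dana): manager_id=1 -> Uma
  - employee 3 (Zoe): manager_id=1 -> Uma
  - employee 4 (Dave): manager_id=3 -> Zoe
  - employee 5 (Quinn): manager_id=3 -> Zoe

SQL:
SELECT a.name AS item, b.name AS manager
FROM employees a
LEFT JOIN employees b ON a.manager_id = b.id

Result:
item  | manager
------+--------
Uma   | NULL   
Dana  | Uma    
Zoe   | Uma    
Dave  | Zoe    
Quinn | Zoe    


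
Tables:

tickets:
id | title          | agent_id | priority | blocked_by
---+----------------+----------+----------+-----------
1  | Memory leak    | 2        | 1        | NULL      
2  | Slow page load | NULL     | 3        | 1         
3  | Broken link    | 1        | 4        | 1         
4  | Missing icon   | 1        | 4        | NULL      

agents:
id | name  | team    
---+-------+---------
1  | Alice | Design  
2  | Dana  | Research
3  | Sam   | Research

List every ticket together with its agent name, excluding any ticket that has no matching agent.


INNER JOIN keeps only tickets rows whose agent_id matches an id in agents. Walk through each ticket:
  - ticket 1 (Memory leak): agent_id=2 -> matches Dana
  - ticket 2 (Slow page load): agent_id=NULL, no match -> dropped
  - ticket 3 (Broken link): agent_id=1 -> matches Alice
  - ticket 4 (Missing icon): agent_id=1 -> matches Alice
So 1 of 4 rows is dropped.

SQL:
SELECT a.title, b.name AS agent
FROM tickets a
INNER JOIN agents b ON a.agent_id = b.id

Result:
title        | agent
-------------+------
Memory leak  | Dana 
Broken link  | Alice
Missing icon | Alice
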